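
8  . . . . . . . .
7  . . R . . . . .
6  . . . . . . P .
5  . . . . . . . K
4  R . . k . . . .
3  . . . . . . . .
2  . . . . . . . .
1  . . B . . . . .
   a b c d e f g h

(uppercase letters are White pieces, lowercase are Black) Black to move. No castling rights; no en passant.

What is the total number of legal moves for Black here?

3

Black to move; king on d4.
In check: yes, from the white rook on a4.
Legal moves: Ke5, Kd5, Kd3.
Count: 3.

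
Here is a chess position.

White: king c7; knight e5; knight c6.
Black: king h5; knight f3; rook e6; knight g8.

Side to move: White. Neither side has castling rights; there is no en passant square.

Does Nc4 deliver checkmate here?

no

After Nc4: black king on h5; in check: no.
Black is not in check, so this cannot be checkmate.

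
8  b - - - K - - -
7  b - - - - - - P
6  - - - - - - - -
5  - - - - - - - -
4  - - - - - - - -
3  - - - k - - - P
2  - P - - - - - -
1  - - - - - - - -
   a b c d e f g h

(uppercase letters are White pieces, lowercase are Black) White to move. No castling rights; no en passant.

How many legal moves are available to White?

12

White to move; king on e8.
In check: no.
Legal moves: Kf8, Kd8, Kf7, Ke7, Kd7, h8=Q, h8=R, h8=B, h8=N, h4, b3, b4.
Count: 12.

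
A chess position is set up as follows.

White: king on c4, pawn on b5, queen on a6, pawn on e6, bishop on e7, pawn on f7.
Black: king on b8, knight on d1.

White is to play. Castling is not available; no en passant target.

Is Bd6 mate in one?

yes

After Bd6: black king on b8; in check: yes, from the white bishop on d6.
King squares — a7: attacked by Qa6; b7: attacked by Qa6; c7: attacked by Bd6; a8: attacked by Qa6; c8: attacked by Qa6.
Black has no legal moves → checkmate.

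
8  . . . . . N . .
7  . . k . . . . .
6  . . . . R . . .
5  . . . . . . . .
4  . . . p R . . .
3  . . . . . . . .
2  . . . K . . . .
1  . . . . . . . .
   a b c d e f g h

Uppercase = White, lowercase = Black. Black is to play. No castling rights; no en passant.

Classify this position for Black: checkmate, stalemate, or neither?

neither

Black to move; black king on c7.
In check: no.
Legal moves for Black: Kd8, Kc8, Kb8, Kb7, d3.
Black has 5 legal moves and is not in check → neither.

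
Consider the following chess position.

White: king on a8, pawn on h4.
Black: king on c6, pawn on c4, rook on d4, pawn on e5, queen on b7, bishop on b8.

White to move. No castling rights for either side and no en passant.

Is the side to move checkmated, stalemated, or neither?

White to move; white king on a8.
In check: yes, from the black queen on b7.
King squares — a7: attacked by Qb7; b7: attacked by Kc6; b8: attacked by Qb7.
Legal moves for White: none.
In check with no legal moves → checkmate.

checkmate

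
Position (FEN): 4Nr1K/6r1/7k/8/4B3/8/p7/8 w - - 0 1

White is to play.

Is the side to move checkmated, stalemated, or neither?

checkmate

White to move; white king on h8.
In check: yes, from the black rook on f8.
King squares — g7: attacked by Kh6; h7: attacked by Kh6; g8: attacked by Rg7.
Legal moves for White: none.
In check with no legal moves → checkmate.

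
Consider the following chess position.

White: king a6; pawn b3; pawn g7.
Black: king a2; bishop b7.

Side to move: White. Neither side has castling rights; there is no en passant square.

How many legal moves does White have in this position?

White to move; king on a6.
In check: yes, from the black bishop on b7.
Legal moves: Kxb7, Ka7, Kb6, Kb5, Ka5.
Count: 5.

5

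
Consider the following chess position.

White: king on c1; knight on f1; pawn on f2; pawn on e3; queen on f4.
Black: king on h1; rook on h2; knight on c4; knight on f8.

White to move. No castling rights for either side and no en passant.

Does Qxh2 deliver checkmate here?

After Qxh2: black king on h1; in check: yes, from the white queen on h2.
King squares — g1: attacked by Qh2; g2: attacked by Qh2; h2: attacked by Nf1.
Black has no legal moves → checkmate.

yes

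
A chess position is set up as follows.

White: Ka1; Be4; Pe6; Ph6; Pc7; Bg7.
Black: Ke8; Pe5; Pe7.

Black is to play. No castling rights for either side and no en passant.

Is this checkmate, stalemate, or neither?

Black to move; black king on e8.
In check: no.
King squares — d7: attacked by Pe6; e7: own pawn; f7: attacked by Pe6; d8: attacked by Pc7; f8: attacked by Bg7.
Legal moves for Black: none.
Not in check and no legal moves → stalemate.

stalemate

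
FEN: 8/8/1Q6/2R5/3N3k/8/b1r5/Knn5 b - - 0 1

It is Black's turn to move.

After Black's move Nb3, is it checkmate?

no

After Nb3: white king on a1; in check: yes, from the black knight on b3.
White has 2 legal replies: Qxb3, Nxb3.
In check but a legal move exists → not checkmate.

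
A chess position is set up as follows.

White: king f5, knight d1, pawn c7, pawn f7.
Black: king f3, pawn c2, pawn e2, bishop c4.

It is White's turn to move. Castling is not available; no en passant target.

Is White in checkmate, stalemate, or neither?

neither

White to move; white king on f5.
In check: no.
Legal moves for White: Kg6, Kf6, Kg5, Ke5, Ne3, Nc3, Nf2, Nb2, f8=Q, f8=R, f8=B, f8=N, c8=Q, c8=R, c8=B, c8=N.
White has 16 legal moves and is not in check → neither.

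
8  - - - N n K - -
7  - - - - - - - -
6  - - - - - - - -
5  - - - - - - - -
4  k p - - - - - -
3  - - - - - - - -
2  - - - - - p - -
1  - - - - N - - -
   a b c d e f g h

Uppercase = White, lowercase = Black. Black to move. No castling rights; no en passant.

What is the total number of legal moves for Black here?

17

Black to move; king on a4.
In check: no.
Legal moves: Ng7, Nc7, Nf6, Nd6, Kb5, Ka5, Kb3, Ka3, fxe1=Q, fxe1=R, fxe1=B, fxe1=N, b3, f1=Q+, f1=R+, f1=B, f1=N.
Count: 17.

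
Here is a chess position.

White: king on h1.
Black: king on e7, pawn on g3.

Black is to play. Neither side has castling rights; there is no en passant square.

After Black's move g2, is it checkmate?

no

After g2: white king on h1; in check: yes, from the black pawn on g2.
White has 3 legal replies: Kh2, Kxg2, Kg1.
In check but a legal move exists → not checkmate.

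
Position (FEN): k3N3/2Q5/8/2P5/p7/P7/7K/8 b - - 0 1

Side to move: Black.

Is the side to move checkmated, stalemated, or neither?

Black to move; black king on a8.
In check: no.
King squares — a7: attacked by Qc7; b7: attacked by Qc7; b8: attacked by Qc7.
Legal moves for Black: none.
Not in check and no legal moves → stalemate.

stalemate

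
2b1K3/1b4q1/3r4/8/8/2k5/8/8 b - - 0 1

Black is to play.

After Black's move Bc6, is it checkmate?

yes

After Bc6: white king on e8; in check: yes, from the black bishop on c6.
King squares — d7: attacked by Bc6; e7: attacked by Qg7; f7: attacked by Qg7; d8: attacked by Rd6; f8: attacked by Qg7.
White has no legal moves → checkmate.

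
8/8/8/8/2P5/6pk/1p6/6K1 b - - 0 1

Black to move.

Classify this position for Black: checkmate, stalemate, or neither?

Black to move; black king on h3.
In check: no.
Legal moves for Black: Kh4, Kg4, g2, b1=Q#, b1=R#, b1=B, b1=N.
Black has 7 legal moves and is not in check → neither.

neither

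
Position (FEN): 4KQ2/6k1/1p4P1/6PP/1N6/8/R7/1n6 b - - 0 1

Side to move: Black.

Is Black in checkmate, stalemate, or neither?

Black to move; black king on g7.
In check: yes, from the white queen on f8.
King squares — f6: attacked by Pg5; g6: attacked by Ph5; h6: attacked by Pg5; f7: attacked by Pg6; h7: attacked by Pg6; f8: attacked by Ke8; g8: attacked by Qf8; h8: attacked by Qf8.
Legal moves for Black: none.
In check with no legal moves → checkmate.

checkmate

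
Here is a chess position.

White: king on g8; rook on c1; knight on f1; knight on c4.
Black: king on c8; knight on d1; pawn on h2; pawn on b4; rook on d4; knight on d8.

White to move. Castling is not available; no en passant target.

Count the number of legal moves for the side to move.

White to move; king on g8.
In check: no.
Legal moves: Kh8, Kf8, Kh7, Kg7, Nd6+, Nb6+, Ne5+, Na5+, Nce3+, Na3+, Ncd2+, Nb2+, Ng3, Nfe3, Nxh2, Nfd2, Rc3, Rc2, Rxd1, Rb1, Ra1.
Count: 21.

21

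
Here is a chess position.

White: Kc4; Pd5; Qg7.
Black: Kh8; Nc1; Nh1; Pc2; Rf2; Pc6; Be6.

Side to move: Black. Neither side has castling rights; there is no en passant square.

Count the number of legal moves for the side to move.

Black to move; king on h8.
In check: yes, from the white queen on g7.
Legal moves: Kxg7.
Count: 1.

1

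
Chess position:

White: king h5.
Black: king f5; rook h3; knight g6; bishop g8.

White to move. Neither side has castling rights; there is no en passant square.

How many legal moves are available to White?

White to move; king on h5.
In check: yes, from the black rook on h3.
Legal moves: none.
Count: 0.

0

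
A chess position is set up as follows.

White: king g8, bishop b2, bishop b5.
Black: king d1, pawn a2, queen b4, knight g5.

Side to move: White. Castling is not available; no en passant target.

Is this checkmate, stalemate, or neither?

neither

White to move; white king on g8.
In check: no.
Legal moves for White include: Kh8, Kg7, Be8, Bd7, Bc6, Ba6, Bc4, Ba4+, Bd3, Be2+, Bf1, Bh8, Bg7, Bf6, Be5, Bd4, Bc3, Ba3, ... (list truncated; more exist).
White has legal moves and is not in check → neither.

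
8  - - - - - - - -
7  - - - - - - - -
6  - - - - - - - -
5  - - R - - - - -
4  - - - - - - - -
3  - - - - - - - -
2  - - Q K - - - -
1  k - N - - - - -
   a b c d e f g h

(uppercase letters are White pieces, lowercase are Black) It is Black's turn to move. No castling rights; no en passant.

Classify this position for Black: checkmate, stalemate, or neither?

stalemate

Black to move; black king on a1.
In check: no.
King squares — b1: attacked by Qc2; a2: attacked by Nc1; b2: attacked by Qc2.
Legal moves for Black: none.
Not in check and no legal moves → stalemate.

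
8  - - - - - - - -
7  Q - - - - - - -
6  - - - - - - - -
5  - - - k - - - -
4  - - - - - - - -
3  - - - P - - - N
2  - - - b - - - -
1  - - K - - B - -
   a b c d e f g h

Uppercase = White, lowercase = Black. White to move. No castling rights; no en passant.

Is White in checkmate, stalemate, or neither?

neither

White to move; white king on c1.
In check: yes, from the black bishop on d2.
King squares — b1: available; d1: available; b2: available; c2: available; d2: available.
Legal moves for White: Kxd2, Kc2, Kb2, Kd1, Kb1.
White is in check but has 5 legal moves → neither.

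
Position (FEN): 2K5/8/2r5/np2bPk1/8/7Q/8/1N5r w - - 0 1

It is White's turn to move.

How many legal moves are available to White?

2

White to move; king on c8.
In check: yes, from the black rook on c6.
Legal moves: Kd8, Kd7.
Count: 2.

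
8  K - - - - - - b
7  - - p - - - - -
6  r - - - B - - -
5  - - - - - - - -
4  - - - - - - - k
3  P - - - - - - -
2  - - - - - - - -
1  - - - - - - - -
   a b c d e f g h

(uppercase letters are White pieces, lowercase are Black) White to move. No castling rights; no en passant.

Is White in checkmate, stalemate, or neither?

White to move; white king on a8.
In check: yes, from the black rook on a6.
King squares — a7: attacked by Ra6; b7: available; b8: available.
Legal moves for White: Kb8, Kb7.
White is in check but has 2 legal moves → neither.

neither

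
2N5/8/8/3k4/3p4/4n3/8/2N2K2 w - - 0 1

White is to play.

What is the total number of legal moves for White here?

4

White to move; king on f1.
In check: yes, from the black knight on e3.
Legal moves: Kf2, Ke2, Kg1, Ke1.
Count: 4.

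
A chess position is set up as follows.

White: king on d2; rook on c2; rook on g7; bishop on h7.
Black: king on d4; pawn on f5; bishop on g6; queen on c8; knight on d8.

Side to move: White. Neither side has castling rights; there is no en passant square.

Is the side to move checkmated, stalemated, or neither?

White to move; white king on d2.
In check: no.
Legal moves for White include: Bg8, Bxg6, Rg8, Rf7, Re7, Rd7+, Rgc7, Rb7, Ra7, Rxg6, Ke2, Ke1, Kd1, Kc1, Rxc8, Rcc7, Rc6, Rc5, ... (list truncated; more exist).
White has legal moves and is not in check → neither.

neither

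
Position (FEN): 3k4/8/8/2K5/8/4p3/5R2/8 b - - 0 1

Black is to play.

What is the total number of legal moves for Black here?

Black to move; king on d8.
In check: no.
Legal moves: Ke8, Kc8, Ke7, Kd7, Kc7, exf2, e2.
Count: 7.

7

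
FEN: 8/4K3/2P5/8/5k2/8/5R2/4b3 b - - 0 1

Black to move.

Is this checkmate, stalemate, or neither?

Black to move; black king on f4.
In check: yes, from the white rook on f2.
Legal moves for Black: Kg5, Ke5, Kg4, Ke4, Kg3, Ke3, Bxf2.
Black is in check but has 7 legal moves → neither.

neither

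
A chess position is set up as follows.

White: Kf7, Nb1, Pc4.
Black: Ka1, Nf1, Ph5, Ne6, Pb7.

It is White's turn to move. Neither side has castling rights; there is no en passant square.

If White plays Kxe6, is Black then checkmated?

no

After Kxe6: black king on a1; in check: no.
Black is not in check, so this cannot be checkmate.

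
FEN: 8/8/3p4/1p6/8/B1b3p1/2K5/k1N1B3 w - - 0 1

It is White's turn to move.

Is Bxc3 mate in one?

After Bxc3: black king on a1; in check: yes, from the white bishop on c3.
King squares — b1: attacked by Kc2; a2: attacked by Nc1; b2: attacked by Kc2.
Black has no legal moves → checkmate.

yes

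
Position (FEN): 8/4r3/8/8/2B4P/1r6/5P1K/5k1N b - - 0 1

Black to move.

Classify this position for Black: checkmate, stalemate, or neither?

neither

Black to move; black king on f1.
In check: yes, from the white bishop on c4.
Legal moves for Black: Ke1, Re2, Rd3.
Black is in check but has 3 legal moves → neither.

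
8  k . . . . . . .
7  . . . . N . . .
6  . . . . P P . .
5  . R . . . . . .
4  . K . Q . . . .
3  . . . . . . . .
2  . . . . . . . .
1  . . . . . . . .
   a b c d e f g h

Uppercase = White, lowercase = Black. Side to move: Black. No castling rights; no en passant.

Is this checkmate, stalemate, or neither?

Black to move; black king on a8.
In check: no.
King squares — a7: attacked by Qd4; b7: attacked by Rb5; b8: attacked by Rb5.
Legal moves for Black: none.
Not in check and no legal moves → stalemate.

stalemate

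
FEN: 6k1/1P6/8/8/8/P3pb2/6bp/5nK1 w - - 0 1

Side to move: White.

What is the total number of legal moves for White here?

0

White to move; king on g1.
In check: yes, from the black pawn on h2.
Legal moves: none.
Count: 0.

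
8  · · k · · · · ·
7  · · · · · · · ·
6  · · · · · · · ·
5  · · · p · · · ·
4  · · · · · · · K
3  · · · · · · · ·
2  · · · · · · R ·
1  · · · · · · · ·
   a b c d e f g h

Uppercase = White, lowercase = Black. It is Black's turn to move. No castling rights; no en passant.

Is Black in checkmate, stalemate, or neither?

Black to move; black king on c8.
In check: no.
Legal moves for Black: Kd8, Kb8, Kd7, Kc7, Kb7, d4.
Black has 6 legal moves and is not in check → neither.

neither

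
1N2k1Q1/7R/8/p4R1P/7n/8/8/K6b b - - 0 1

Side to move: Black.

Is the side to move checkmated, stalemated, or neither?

checkmate

Black to move; black king on e8.
In check: yes, from the white queen on g8.
King squares — d7: attacked by Rh7; e7: attacked by Rh7; f7: attacked by Rf5; d8: attacked by Qg8; f8: attacked by Rf5.
Legal moves for Black: none.
In check with no legal moves → checkmate.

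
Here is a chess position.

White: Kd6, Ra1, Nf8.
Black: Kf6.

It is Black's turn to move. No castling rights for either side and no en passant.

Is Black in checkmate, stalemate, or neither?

neither

Black to move; black king on f6.
In check: no.
Legal moves for Black: Kg7, Kf7, Kg5, Kf5.
Black has 4 legal moves and is not in check → neither.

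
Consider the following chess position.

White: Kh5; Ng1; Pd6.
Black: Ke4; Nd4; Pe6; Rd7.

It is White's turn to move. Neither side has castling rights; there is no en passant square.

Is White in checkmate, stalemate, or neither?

White to move; white king on h5.
In check: no.
Legal moves for White: Kh6, Kg6, Kg5, Kh4, Kg4, Nh3, Nf3, Ne2.
White has 8 legal moves and is not in check → neither.

neither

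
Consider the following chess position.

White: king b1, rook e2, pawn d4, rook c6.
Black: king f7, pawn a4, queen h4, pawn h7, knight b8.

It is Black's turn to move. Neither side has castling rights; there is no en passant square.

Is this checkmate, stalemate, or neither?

Black to move; black king on f7.
In check: no.
Legal moves for Black include: Nd7, Nxc6, Na6, Kg8, Kf8, Kg7, Qd8, Qe7, Qh6, Qf6, Qh5, Qg5, Qg4, Qf4, Qe4+, Qxd4, Qh3, Qg3, ... (list truncated; more exist).
Black has legal moves and is not in check → neither.

neither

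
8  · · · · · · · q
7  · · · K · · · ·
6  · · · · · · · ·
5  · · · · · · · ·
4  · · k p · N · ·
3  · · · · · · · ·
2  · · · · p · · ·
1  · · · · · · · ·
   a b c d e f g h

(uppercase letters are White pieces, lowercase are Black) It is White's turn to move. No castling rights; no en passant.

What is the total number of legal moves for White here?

13

White to move; king on d7.
In check: no.
Legal moves: Ke7, Kc7, Ke6, Kd6, Kc6, Ng6, Ne6, Nh5, Nd5, Nh3, Nd3, Ng2, Nxe2.
Count: 13.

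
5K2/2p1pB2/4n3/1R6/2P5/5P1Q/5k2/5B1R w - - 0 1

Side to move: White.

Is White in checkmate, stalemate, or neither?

White to move; white king on f8.
In check: yes, from the black knight on e6.
Legal moves for White: Kg8, Ke8, Kxe7, Bxe6, Qxe6.
White is in check but has 5 legal moves → neither.

neither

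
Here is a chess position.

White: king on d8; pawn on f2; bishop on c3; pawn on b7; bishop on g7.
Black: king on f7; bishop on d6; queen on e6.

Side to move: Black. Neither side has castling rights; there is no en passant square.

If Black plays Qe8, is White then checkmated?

yes

After Qe8: white king on d8; in check: yes, from the black queen on e8.
King squares — c7: attacked by Bd6; d7: attacked by Qe8; e7: attacked by Bd6; c8: attacked by Qe8; e8: attacked by Kf7.
White has no legal moves → checkmate.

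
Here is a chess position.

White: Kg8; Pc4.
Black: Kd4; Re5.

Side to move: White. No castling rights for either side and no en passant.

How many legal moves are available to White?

6

White to move; king on g8.
In check: no.
Legal moves: Kh8, Kf8, Kh7, Kg7, Kf7, c5.
Count: 6.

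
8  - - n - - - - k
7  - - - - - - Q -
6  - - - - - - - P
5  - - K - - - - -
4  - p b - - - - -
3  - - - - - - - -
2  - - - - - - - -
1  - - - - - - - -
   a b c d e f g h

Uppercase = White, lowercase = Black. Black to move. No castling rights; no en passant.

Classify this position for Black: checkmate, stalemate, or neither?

Black to move; black king on h8.
In check: yes, from the white queen on g7.
King squares — g7: attacked by Ph6; h7: attacked by Qg7; g8: attacked by Qg7.
Legal moves for Black: none.
In check with no legal moves → checkmate.

checkmate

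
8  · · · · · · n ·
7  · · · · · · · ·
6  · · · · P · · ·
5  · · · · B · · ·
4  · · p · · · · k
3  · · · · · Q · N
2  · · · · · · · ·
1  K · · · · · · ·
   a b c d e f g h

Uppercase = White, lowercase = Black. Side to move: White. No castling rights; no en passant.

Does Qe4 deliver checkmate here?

no

After Qe4: black king on h4; in check: yes, from the white queen on e4.
Black has 2 legal replies: Kh5, Kxh3.
In check but a legal move exists → not checkmate.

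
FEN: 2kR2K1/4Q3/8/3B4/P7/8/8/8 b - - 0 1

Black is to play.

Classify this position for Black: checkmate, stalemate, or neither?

checkmate

Black to move; black king on c8.
In check: yes, from the white rook on d8.
King squares — b7: attacked by Bd5; c7: attacked by Qe7; d7: attacked by Qe7; b8: attacked by Rd8; d8: attacked by Qe7.
Legal moves for Black: none.
In check with no legal moves → checkmate.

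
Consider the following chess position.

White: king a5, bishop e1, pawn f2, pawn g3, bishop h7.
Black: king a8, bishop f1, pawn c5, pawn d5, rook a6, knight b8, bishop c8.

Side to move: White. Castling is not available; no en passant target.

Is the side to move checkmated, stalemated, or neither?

White to move; white king on a5.
In check: yes, from the black rook on a6.
King squares — a4: attacked by Ra6; b4: attacked by Pc5; b5: attacked by Bf1; a6: attacked by Bf1; b6: attacked by Ra6.
Legal moves for White: none.
In check with no legal moves → checkmate.

checkmate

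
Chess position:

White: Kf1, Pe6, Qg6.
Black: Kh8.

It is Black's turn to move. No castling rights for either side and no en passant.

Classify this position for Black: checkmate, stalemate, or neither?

Black to move; black king on h8.
In check: no.
King squares — g7: attacked by Qg6; h7: attacked by Qg6; g8: attacked by Qg6.
Legal moves for Black: none.
Not in check and no legal moves → stalemate.

stalemate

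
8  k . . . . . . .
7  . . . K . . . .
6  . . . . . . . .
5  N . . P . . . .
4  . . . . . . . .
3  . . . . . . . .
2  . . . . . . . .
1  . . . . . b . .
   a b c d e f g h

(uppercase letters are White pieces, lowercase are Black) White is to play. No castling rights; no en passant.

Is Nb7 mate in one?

After Nb7: black king on a8; in check: no.
Black is not in check, so this cannot be checkmate.

no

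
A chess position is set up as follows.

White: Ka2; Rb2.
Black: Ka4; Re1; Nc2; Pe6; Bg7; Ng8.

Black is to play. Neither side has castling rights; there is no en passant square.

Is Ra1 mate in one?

yes

After Ra1: white king on a2; in check: yes, from the black rook on a1.
King squares — a1: attacked by Nc2; b1: attacked by Ra1; b2: own rook; a3: attacked by Ra1; b3: attacked by Ka4.
White has no legal moves → checkmate.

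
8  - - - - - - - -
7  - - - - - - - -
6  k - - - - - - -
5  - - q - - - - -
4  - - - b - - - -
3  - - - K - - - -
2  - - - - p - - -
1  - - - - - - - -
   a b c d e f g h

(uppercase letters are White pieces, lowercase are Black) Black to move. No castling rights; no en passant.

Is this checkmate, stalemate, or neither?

Black to move; black king on a6.
In check: no.
Legal moves for Black include: Kb7, Ka7, Kb6, Kb5, Ka5, Qf8, Qc8, Qe7, Qc7, Qa7, Qd6, Qc6, Qb6, Qh5, Qg5, Qf5+, Qe5, Qd5, ... (list truncated; more exist).
Black has legal moves and is not in check → neither.

neither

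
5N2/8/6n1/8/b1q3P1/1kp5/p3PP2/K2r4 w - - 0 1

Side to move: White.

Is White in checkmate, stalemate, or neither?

White to move; white king on a1.
In check: yes, from the black rook on d1.
King squares — b1: attacked by Rd1; a2: attacked by Kb3; b2: attacked by Kb3.
Legal moves for White: none.
In check with no legal moves → checkmate.

checkmate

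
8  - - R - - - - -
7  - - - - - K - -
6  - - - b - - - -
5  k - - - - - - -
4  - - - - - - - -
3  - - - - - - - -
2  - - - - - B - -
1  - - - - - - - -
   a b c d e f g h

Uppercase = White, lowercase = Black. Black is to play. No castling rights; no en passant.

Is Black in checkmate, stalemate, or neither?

neither

Black to move; black king on a5.
In check: no.
Legal moves for Black: Bf8, Bb8, Be7, Bc7, Be5, Bc5, Bf4, Bb4, Bg3, Ba3, Bh2, Ka6, Kb5, Kb4, Ka4.
Black has 15 legal moves and is not in check → neither.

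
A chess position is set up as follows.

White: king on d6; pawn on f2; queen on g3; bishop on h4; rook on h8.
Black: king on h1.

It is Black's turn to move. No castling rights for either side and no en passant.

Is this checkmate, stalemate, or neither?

Black to move; black king on h1.
In check: no.
King squares — g1: attacked by Qg3; g2: attacked by Qg3; h2: attacked by Qg3.
Legal moves for Black: none.
Not in check and no legal moves → stalemate.

stalemate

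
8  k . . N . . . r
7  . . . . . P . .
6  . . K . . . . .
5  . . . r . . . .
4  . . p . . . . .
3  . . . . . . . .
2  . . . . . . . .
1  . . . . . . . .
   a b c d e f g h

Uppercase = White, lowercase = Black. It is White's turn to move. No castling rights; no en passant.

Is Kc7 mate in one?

no

After Kc7: black king on a8; in check: no.
Black is not in check, so this cannot be checkmate.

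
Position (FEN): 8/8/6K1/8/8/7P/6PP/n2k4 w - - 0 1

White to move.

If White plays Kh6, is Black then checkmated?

no

After Kh6: black king on d1; in check: no.
Black is not in check, so this cannot be checkmate.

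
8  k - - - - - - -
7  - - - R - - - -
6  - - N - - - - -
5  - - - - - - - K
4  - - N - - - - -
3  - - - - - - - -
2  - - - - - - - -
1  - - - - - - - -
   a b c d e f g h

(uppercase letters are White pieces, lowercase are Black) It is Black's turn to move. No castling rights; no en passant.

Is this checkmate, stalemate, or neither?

Black to move; black king on a8.
In check: no.
King squares — a7: attacked by Nc6; b7: attacked by Rd7; b8: attacked by Nc6.
Legal moves for Black: none.
Not in check and no legal moves → stalemate.

stalemate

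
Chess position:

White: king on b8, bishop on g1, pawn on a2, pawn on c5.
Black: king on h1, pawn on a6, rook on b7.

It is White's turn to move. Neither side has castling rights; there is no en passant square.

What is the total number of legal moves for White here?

3

White to move; king on b8.
In check: yes, from the black rook on b7.
Legal moves: Kc8, Ka8, Kxb7.
Count: 3.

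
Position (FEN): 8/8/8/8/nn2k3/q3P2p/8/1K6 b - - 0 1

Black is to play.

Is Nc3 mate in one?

yes

After Nc3: white king on b1; in check: yes, from the black knight on c3.
King squares — a1: attacked by Qa3; c1: attacked by Qa3; a2: attacked by Qa3; b2: attacked by Qa3; c2: attacked by Nb4.
White has no legal moves → checkmate.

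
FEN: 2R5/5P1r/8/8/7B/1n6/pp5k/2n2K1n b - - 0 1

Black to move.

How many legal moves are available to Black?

Black to move; king on h2.
In check: no.
Legal moves: Rh8, Rg7, Rxf7+, Rh6, Rh5, Rxh4, Nc5, Na5, Nd4, Nd2+, Na1, Kh3, Ng3+, Nf2, Nd3, Ne2, b1=Q, b1=R, b1=B, b1=N, a1=Q, a1=R, a1=B, a1=N.
Count: 24.

24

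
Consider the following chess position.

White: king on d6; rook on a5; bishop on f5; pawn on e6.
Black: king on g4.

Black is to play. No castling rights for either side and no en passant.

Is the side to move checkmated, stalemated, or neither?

Black to move; black king on g4.
In check: yes, from the white bishop on f5.
King squares — f3: available; g3: available; h3: attacked by Bf5; f4: available; h4: available; f5: attacked by Ra5; g5: available; h5: available.
Legal moves for Black: Kh5, Kg5, Kh4, Kf4, Kg3, Kf3.
Black is in check but has 6 legal moves → neither.

neither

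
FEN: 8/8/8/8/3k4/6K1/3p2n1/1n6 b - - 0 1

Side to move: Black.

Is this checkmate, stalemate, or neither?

neither

Black to move; black king on d4.
In check: no.
Legal moves for Black: Ke5, Kd5, Kc5, Ke4, Kc4, Ke3, Kd3, Kc3, Nh4, Nf4, Ne3, Ne1, Nc3, Na3, d1=Q, d1=R, d1=B, d1=N.
Black has 18 legal moves and is not in check → neither.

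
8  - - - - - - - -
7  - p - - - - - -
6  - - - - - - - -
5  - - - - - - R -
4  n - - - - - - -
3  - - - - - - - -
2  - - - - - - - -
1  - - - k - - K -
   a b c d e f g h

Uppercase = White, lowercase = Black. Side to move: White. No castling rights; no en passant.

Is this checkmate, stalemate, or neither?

White to move; white king on g1.
In check: no.
Legal moves for White: Rg8, Rg7, Rg6, Rh5, Rf5, Re5, Rd5+, Rc5, Rb5, Ra5, Rg4, Rg3, Rg2, Kh2, Kg2, Kf2, Kh1, Kf1.
White has 18 legal moves and is not in check → neither.

neither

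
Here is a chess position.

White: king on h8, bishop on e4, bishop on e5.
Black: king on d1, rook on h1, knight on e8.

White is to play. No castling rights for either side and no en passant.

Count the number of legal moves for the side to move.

4

White to move; king on h8.
In check: yes, from the black rook on h1.
Legal moves: Kg8, Bh2, Bh7, Bxh1.
Count: 4.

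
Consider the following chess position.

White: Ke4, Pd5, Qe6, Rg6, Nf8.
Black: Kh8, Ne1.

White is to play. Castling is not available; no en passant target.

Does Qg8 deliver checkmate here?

After Qg8: black king on h8; in check: yes, from the white queen on g8.
King squares — g7: attacked by Rg6; h7: attacked by Nf8; g8: attacked by Rg6.
Black has no legal moves → checkmate.

yes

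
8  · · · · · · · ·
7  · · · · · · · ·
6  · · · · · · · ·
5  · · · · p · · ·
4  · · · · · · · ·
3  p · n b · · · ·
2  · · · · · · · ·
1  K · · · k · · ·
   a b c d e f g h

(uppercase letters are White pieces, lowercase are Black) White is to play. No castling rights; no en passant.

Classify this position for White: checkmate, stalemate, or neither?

White to move; white king on a1.
In check: no.
King squares — b1: attacked by Nc3; a2: attacked by Nc3; b2: attacked by Pa3.
Legal moves for White: none.
Not in check and no legal moves → stalemate.

stalemate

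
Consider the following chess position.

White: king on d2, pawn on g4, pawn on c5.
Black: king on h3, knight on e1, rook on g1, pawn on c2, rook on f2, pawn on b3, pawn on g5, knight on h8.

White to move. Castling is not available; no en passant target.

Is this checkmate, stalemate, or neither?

neither

White to move; white king on d2.
In check: yes, from the black rook on f2.
Legal moves for White: Ke3, Kc3, Kc1.
White is in check but has 3 legal moves → neither.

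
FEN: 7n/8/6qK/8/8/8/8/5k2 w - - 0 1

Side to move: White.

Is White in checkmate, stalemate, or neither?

White to move; white king on h6.
In check: yes, from the black queen on g6.
King squares — g5: attacked by Qg6; h5: attacked by Qg6; g6: attacked by Nh8; g7: attacked by Qg6; h7: attacked by Qg6.
Legal moves for White: none.
In check with no legal moves → checkmate.

checkmate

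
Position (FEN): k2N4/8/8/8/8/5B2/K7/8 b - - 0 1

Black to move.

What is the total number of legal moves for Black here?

2

Black to move; king on a8.
In check: yes, from the white bishop on f3.
Legal moves: Kb8, Ka7.
Count: 2.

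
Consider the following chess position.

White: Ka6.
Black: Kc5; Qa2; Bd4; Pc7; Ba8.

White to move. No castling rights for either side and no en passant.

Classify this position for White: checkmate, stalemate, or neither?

checkmate

White to move; white king on a6.
In check: yes, from the black queen on a2.
King squares — a5: attacked by Qa2; b5: attacked by Kc5; b6: attacked by Kc5; a7: attacked by Qa2; b7: attacked by Ba8.
Legal moves for White: none.
In check with no legal moves → checkmate.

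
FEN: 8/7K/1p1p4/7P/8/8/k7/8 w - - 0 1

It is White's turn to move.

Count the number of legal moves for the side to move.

White to move; king on h7.
In check: no.
Legal moves: Kh8, Kg8, Kg7, Kh6, Kg6, h6.
Count: 6.

6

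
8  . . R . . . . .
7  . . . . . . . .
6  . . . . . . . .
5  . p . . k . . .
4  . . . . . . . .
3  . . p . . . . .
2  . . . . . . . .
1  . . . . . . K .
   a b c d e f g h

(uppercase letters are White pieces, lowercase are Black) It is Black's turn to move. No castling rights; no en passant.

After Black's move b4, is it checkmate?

no

After b4: white king on g1; in check: no.
White is not in check, so this cannot be checkmate.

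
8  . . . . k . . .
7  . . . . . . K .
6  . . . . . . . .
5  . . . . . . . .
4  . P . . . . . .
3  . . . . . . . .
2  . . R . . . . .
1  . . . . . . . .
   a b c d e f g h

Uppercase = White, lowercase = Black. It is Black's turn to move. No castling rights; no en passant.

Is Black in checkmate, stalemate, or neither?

Black to move; black king on e8.
In check: no.
Legal moves for Black: Kd8, Ke7, Kd7.
Black has 3 legal moves and is not in check → neither.

neither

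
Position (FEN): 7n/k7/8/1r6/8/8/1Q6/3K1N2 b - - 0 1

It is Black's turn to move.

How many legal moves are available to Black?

Black to move; king on a7.
In check: no.
Legal moves: Nf7, Ng6, Kb8, Ka8, Kb7, Kb6, Ka6, Rb8, Rb7, Rb6, Rh5, Rg5, Rf5, Re5, Rd5+, Rc5, Ra5, Rb4, Rb3, Rxb2.
Count: 20.

20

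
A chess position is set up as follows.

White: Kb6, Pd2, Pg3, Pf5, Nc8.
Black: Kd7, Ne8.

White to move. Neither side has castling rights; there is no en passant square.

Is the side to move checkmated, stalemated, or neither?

White to move; white king on b6.
In check: no.
Legal moves for White: Ne7, Na7, Nd6, Kb7, Ka7, Ka6, Kc5, Kb5, Ka5, f6, g4, d3, d4.
White has 13 legal moves and is not in check → neither.

neither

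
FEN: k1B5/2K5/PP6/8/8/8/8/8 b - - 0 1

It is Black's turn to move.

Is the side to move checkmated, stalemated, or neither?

stalemate

Black to move; black king on a8.
In check: no.
King squares — a7: attacked by Pb6; b7: attacked by Pa6; b8: attacked by Kc7.
Legal moves for Black: none.
Not in check and no legal moves → stalemate.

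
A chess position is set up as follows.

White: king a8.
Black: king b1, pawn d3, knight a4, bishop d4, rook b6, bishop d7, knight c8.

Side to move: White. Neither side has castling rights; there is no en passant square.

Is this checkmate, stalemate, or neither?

stalemate

White to move; white king on a8.
In check: no.
King squares — a7: attacked by Nc8; b7: attacked by Rb6; b8: attacked by Rb6.
Legal moves for White: none.
Not in check and no legal moves → stalemate.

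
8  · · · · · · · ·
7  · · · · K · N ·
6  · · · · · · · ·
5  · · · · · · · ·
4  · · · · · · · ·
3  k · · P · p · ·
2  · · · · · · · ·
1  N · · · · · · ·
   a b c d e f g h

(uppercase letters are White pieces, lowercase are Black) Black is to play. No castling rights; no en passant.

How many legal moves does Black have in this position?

Black to move; king on a3.
In check: no.
Legal moves: Kb4, Ka4, Kb2, Ka2, f2.
Count: 5.

5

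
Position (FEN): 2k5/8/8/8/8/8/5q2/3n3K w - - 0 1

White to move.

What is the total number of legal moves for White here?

0

White to move; king on h1.
In check: no.
Legal moves: none.
Count: 0.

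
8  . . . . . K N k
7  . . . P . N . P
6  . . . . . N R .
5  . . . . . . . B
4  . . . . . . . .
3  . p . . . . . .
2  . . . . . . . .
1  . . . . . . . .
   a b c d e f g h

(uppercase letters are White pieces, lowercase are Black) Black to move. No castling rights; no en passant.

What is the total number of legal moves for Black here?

Black to move; king on h8.
In check: yes, from the white knight on f7.
Legal moves: none.
Count: 0.

0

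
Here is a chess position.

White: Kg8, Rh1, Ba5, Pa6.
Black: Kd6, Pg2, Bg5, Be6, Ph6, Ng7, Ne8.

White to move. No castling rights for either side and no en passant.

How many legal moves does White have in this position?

3

White to move; king on g8.
In check: yes, from the black bishop on e6.
Legal moves: Kh8, Kf8, Kh7.
Count: 3.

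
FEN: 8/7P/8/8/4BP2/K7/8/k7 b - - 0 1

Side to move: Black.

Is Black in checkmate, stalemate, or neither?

Black to move; black king on a1.
In check: no.
King squares — b1: attacked by Be4; a2: attacked by Ka3; b2: attacked by Ka3.
Legal moves for Black: none.
Not in check and no legal moves → stalemate.

stalemate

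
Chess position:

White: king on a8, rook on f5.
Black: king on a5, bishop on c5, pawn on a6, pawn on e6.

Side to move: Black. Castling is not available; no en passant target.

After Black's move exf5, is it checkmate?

After exf5: white king on a8; in check: no.
White is not in check, so this cannot be checkmate.

no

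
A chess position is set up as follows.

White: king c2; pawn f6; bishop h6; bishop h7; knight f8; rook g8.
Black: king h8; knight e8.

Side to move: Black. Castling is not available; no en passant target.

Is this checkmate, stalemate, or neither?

checkmate

Black to move; black king on h8.
In check: yes, from the white rook on g8.
King squares — g7: attacked by Pf6; h7: attacked by Nf8; g8: attacked by Bh7.
Legal moves for Black: none.
In check with no legal moves → checkmate.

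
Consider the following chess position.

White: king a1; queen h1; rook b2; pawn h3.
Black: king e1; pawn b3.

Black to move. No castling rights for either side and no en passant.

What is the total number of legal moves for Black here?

0

Black to move; king on e1.
In check: yes, from the white queen on h1.
Legal moves: none.
Count: 0.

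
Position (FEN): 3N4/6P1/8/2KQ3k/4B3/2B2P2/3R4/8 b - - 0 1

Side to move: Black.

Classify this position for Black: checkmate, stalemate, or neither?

neither

Black to move; black king on h5.
In check: yes, from the white queen on d5.
King squares — g4: attacked by Pf3; h4: available; g5: attacked by Qd5; g6: attacked by Be4; h6: available.
Legal moves for Black: Kh6, Kh4.
Black is in check but has 2 legal moves → neither.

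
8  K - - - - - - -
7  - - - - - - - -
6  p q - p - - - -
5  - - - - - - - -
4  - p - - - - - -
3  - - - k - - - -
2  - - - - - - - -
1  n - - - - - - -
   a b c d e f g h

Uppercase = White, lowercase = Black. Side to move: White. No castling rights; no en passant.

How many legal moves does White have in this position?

0

White to move; king on a8.
In check: no.
Legal moves: none.
Count: 0.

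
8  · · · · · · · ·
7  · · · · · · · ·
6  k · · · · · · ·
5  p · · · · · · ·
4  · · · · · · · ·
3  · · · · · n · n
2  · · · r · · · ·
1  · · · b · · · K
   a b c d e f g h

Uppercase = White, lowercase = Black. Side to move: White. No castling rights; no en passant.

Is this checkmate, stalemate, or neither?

White to move; white king on h1.
In check: no.
King squares — g1: attacked by Nf3; g2: attacked by Rd2; h2: attacked by Rd2.
Legal moves for White: none.
Not in check and no legal moves → stalemate.

stalemate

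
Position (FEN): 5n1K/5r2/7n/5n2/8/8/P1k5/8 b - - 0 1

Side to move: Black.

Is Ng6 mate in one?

yes

After Ng6: white king on h8; in check: yes, from the black knight on g6.
King squares — g7: attacked by Nf5; h7: attacked by Rf7; g8: attacked by Nh6.
White has no legal moves → checkmate.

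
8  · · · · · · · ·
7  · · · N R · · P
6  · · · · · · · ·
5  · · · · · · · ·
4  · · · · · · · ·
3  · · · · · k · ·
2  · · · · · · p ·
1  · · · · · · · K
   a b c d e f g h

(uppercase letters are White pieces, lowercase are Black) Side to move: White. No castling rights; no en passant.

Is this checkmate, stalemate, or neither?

neither

White to move; white king on h1.
In check: yes, from the black pawn on g2.
Legal moves for White: Kh2, Kg1.
White is in check but has 2 legal moves → neither.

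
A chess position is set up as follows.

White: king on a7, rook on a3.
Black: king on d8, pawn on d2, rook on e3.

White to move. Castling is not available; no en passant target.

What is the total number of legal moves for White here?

White to move; king on a7.
In check: no.
Legal moves: Kb8, Ka8, Kb7, Kb6, Ka6, Ra6, Ra5, Ra4, Rxe3, Rd3+, Rc3, Rb3, Ra2, Ra1.
Count: 14.

14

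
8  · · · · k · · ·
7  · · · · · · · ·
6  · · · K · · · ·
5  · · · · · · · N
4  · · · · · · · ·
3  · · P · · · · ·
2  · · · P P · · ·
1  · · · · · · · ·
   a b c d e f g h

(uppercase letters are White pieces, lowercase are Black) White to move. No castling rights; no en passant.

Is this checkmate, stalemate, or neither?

White to move; white king on d6.
In check: no.
Legal moves for White: Kc7, Ke6, Kc6, Ke5, Kd5, Kc5, Ng7+, Nf6+, Nf4, Ng3, c4, e3, d3, e4, d4.
White has 15 legal moves and is not in check → neither.

neither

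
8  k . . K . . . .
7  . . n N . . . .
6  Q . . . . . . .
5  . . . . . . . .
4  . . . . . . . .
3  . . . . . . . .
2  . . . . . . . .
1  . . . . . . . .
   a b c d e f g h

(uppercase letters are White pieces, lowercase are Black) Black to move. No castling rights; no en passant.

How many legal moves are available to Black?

1

Black to move; king on a8.
In check: yes, from the white queen on a6.
Legal moves: Nxa6.
Count: 1.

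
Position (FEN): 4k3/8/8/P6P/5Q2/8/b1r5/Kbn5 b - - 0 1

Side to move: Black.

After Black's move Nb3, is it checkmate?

After Nb3: white king on a1; in check: yes, from the black knight on b3.
King squares — b1: attacked by Ba2; a2: attacked by Bb1; b2: attacked by Rc2.
White has no legal moves → checkmate.

yes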